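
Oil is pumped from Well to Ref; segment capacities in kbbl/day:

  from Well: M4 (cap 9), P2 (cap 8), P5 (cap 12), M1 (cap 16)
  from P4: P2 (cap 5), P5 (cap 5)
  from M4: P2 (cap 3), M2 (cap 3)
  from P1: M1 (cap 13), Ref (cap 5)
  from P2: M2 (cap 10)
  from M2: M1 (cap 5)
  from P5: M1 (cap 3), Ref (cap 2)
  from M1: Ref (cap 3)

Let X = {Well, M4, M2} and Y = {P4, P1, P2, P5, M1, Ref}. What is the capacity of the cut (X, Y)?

44

Edges leaving {Well, M4, M2}: Well→P2 (8), Well→P5 (12), Well→M1 (16), M4→P2 (3), M2→M1 (5).
Cut capacity = 8 + 12 + 16 + 3 + 5 = 44.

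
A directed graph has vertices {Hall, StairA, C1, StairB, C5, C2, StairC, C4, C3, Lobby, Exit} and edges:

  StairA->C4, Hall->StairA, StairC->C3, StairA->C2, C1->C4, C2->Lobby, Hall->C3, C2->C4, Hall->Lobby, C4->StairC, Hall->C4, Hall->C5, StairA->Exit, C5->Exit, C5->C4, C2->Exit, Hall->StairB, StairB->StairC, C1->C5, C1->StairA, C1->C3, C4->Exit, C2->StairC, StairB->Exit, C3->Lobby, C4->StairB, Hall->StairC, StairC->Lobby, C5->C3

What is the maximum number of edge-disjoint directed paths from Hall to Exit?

4

Assign every edge capacity 1; by Menger, the answer equals the max flow.
Path Hall→StairA→Exit (+1); total 1.
Path Hall→StairB→Exit (+1); total 2.
Path Hall→C5→Exit (+1); total 3.
Path Hall→C4→Exit (+1); total 4.
No residual Hall→Exit path; max flow = 4.
Certifying cut of size 4: {Hall→C4, Hall→C5, Hall→StairA, Hall→StairB}.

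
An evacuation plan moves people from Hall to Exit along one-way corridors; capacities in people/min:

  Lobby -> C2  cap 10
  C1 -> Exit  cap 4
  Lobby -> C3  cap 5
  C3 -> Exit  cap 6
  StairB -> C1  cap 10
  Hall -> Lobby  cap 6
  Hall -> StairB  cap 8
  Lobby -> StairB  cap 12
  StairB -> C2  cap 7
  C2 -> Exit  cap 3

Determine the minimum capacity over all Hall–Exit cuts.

Augment Hall→StairB→C2→Exit: bottleneck 3, flow now 3.
Augment Hall→StairB→C1→Exit: bottleneck 4, flow now 7.
Augment Hall→Lobby→C3→Exit: bottleneck 5, flow now 12.
No augmenting path remains; maximum flow = 12.
By max-flow min-cut, the minimum cut capacity equals the max flow.
In the residual graph, reachable from Hall: {Hall, StairB, Lobby, C2, C1}.
Min-cut edges: Lobby→C3 (5), C2→Exit (3), C1→Exit (4); capacity 5 + 3 + 4 = 12.

12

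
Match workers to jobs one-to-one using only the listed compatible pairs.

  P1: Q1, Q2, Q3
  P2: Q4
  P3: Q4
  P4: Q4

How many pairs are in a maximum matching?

2

Unit-capacity flow: source→left, listed edges, right→sink; max matching = max flow.
Augmenting path P1→Q1 (+1); matched 1.
Augmenting path P2→Q4 (+1); matched 2.
No augmenting path remains; maximum matching = 2.
König certificate: {P1, Q4} is a vertex cover of size 2 (every listed pair touches it), so no matching can be larger.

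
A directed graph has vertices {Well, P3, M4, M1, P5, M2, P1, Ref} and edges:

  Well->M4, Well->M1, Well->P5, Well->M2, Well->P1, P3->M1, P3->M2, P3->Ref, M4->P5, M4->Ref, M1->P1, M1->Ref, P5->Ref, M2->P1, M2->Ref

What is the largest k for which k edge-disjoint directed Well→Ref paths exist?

Assign every edge capacity 1; by Menger, the answer equals the max flow.
Path Well→M4→Ref (+1); total 1.
Path Well→M1→Ref (+1); total 2.
Path Well→P5→Ref (+1); total 3.
Path Well→M2→Ref (+1); total 4.
No residual Well→Ref path; max flow = 4.
Certifying cut of size 4: {Well→M1, Well→M2, Well→M4, Well→P5}.

4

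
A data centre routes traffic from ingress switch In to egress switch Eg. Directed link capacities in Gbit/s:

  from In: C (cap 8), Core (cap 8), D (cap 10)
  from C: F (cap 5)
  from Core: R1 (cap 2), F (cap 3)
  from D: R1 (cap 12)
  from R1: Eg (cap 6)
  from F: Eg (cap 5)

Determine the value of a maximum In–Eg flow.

11

Augment In→C→F→Eg: bottleneck 5, flow now 5.
Augment In→Core→R1→Eg: bottleneck 2, flow now 7.
Augment In→D→R1→Eg: bottleneck 4, flow now 11.
No augmenting path remains; maximum flow = 11.
In the residual graph, reachable from In: {In, C, Core, D, R1, F}.
Min-cut edges: R1→Eg (6), F→Eg (5); capacity 6 + 5 = 11.
This cut is saturated, so no flow can exceed 11.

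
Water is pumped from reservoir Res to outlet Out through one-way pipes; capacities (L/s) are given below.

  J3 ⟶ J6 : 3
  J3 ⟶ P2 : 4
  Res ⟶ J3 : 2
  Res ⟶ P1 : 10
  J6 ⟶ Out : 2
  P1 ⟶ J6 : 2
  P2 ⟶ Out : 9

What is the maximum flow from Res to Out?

4

Augment Res→P1→J6→Out: bottleneck 2, flow now 2.
Augment Res→J3→P2→Out: bottleneck 2, flow now 4.
No augmenting path remains; maximum flow = 4.
In the residual graph, reachable from Res: {Res, P1}.
Min-cut edges: Res→J3 (2), P1→J6 (2); capacity 2 + 2 = 4.
This cut is saturated, so no flow can exceed 4.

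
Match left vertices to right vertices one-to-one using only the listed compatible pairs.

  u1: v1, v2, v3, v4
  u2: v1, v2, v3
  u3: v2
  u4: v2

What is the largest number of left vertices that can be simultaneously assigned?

Unit-capacity flow: source→left, listed edges, right→sink; max matching = max flow.
Augmenting path u1→v1 (+1); matched 1.
Augmenting path u2→v2 (+1); matched 2.
Augmenting path u3→v2→u2→v3 (+1); matched 3.
No augmenting path remains; maximum matching = 3.
König certificate: {u1, u2, v2} is a vertex cover of size 3 (every listed pair touches it), so no matching can be larger.

3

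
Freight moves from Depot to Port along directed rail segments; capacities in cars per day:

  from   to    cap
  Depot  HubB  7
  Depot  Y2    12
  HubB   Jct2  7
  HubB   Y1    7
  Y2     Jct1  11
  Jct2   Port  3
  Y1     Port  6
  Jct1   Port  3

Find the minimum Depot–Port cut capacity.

Augment Depot→HubB→Jct2→Port: bottleneck 3, flow now 3.
Augment Depot→HubB→Y1→Port: bottleneck 4, flow now 7.
Augment Depot→Y2→Jct1→Port: bottleneck 3, flow now 10.
No augmenting path remains; maximum flow = 10.
By max-flow min-cut, the minimum cut capacity equals the max flow.
In the residual graph, reachable from Depot: {Depot, Y2, Jct1}.
Min-cut edges: Depot→HubB (7), Jct1→Port (3); capacity 7 + 3 = 10.

10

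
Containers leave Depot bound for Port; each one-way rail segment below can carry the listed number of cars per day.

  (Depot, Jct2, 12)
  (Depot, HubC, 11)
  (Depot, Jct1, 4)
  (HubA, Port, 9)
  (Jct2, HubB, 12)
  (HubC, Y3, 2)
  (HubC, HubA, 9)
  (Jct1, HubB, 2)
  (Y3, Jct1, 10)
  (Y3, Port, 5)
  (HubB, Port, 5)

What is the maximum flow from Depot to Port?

16

Augment Depot→Jct1→HubB→Port: bottleneck 2, flow now 2.
Augment Depot→HubC→Y3→Port: bottleneck 2, flow now 4.
Augment Depot→HubC→HubA→Port: bottleneck 9, flow now 13.
Augment Depot→Jct2→HubB→Port: bottleneck 3, flow now 16.
No augmenting path remains; maximum flow = 16.
In the residual graph, reachable from Depot: {Depot, Jct1, Jct2, HubB}.
Min-cut edges: Depot→HubC (11), HubB→Port (5); capacity 11 + 5 = 16.
This cut is saturated, so no flow can exceed 16.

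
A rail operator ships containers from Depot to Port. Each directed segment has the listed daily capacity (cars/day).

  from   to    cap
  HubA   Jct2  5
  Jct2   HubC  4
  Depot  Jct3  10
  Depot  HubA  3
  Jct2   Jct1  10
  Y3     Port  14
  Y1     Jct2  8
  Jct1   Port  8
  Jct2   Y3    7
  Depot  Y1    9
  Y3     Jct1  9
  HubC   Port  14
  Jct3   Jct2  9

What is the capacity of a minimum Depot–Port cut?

Augment Depot→Y1→Jct2→HubC→Port: bottleneck 4, flow now 4.
Augment Depot→Y1→Jct2→Y3→Port: bottleneck 4, flow now 8.
Augment Depot→HubA→Jct2→Y3→Port: bottleneck 3, flow now 11.
Augment Depot→Jct3→Jct2→Jct1→Port: bottleneck 8, flow now 19.
No augmenting path remains; maximum flow = 19.
By max-flow min-cut, the minimum cut capacity equals the max flow.
In the residual graph, reachable from Depot: {Depot, Y1, HubA, Jct3, Jct2, Jct1}.
Min-cut edges: Jct2→HubC (4), Jct2→Y3 (7), Jct1→Port (8); capacity 4 + 7 + 8 = 19.

19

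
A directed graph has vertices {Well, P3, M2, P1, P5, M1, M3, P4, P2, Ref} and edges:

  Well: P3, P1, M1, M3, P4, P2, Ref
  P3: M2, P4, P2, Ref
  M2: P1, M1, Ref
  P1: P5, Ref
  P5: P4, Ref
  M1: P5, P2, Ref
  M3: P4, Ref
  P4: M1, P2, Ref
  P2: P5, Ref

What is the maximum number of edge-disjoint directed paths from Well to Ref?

Assign every edge capacity 1; by Menger, the answer equals the max flow.
Path Well→Ref (+1); total 1.
Path Well→P3→Ref (+1); total 2.
Path Well→P1→Ref (+1); total 3.
Path Well→M1→Ref (+1); total 4.
Path Well→M3→Ref (+1); total 5.
Path Well→P4→Ref (+1); total 6.
Path Well→P2→Ref (+1); total 7.
No residual Well→Ref path; max flow = 7.
Certifying cut of size 7: {Well→M1, Well→M3, Well→P1, Well→P2, Well→P3, Well→P4, Well→Ref}.

7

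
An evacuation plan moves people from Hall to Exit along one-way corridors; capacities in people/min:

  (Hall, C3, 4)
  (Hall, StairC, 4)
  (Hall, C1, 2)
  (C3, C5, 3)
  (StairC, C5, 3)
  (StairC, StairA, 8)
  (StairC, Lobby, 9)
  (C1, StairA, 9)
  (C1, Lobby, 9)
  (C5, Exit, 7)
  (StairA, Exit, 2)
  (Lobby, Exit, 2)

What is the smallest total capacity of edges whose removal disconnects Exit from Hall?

Augment Hall→C3→C5→Exit: bottleneck 3, flow now 3.
Augment Hall→StairC→C5→Exit: bottleneck 3, flow now 6.
Augment Hall→StairC→StairA→Exit: bottleneck 1, flow now 7.
Augment Hall→C1→StairA→Exit: bottleneck 1, flow now 8.
Augment Hall→C1→Lobby→Exit: bottleneck 1, flow now 9.
No augmenting path remains; maximum flow = 9.
By max-flow min-cut, the minimum cut capacity equals the max flow.
In the residual graph, reachable from Hall: {Hall, C3}.
Min-cut edges: Hall→StairC (4), Hall→C1 (2), C3→C5 (3); capacity 4 + 2 + 3 = 9.

9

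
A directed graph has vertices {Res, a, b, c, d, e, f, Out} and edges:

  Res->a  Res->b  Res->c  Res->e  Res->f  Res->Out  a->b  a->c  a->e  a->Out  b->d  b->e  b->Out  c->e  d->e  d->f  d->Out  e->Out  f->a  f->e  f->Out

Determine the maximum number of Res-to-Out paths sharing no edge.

Assign every edge capacity 1; by Menger, the answer equals the max flow.
Path Res→Out (+1); total 1.
Path Res→a→Out (+1); total 2.
Path Res→b→Out (+1); total 3.
Path Res→e→Out (+1); total 4.
Path Res→f→Out (+1); total 5.
No residual Res→Out path; max flow = 5.
Certifying cut of size 5: {Res→Out, Res→a, Res→b, Res→f, e→Out}.

5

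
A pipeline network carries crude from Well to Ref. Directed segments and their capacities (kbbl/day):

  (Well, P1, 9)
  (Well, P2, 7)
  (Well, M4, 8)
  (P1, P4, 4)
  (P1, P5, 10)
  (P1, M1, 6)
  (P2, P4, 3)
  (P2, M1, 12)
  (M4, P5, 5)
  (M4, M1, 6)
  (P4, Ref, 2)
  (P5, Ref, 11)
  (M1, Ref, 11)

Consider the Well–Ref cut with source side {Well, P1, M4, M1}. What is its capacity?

37

Edges leaving {Well, P1, M4, M1}: Well→P2 (7), P1→P4 (4), P1→P5 (10), M4→P5 (5), M1→Ref (11).
Cut capacity = 7 + 4 + 10 + 5 + 11 = 37.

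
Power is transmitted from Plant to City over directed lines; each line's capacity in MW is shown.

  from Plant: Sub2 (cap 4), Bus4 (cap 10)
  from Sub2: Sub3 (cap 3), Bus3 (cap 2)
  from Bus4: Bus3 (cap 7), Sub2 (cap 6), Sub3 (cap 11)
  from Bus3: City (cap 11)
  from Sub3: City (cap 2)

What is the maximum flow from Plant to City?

Augment Plant→Sub2→Bus3→City: bottleneck 2, flow now 2.
Augment Plant→Sub2→Sub3→City: bottleneck 2, flow now 4.
Augment Plant→Bus4→Bus3→City: bottleneck 7, flow now 11.
No augmenting path remains; maximum flow = 11.
In the residual graph, reachable from Plant: {Plant, Sub2, Bus4, Sub3}.
Min-cut edges: Sub2→Bus3 (2), Bus4→Bus3 (7), Sub3→City (2); capacity 2 + 7 + 2 = 11.
This cut is saturated, so no flow can exceed 11.

11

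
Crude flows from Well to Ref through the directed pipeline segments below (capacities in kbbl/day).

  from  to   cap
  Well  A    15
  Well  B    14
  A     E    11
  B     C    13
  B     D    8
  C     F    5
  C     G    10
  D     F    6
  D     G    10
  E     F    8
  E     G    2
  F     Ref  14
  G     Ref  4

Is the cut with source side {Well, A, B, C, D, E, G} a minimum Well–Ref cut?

Given cut capacity: 5 + 6 + 8 + 4 = 23.
Augment Well→A→E→F→Ref: bottleneck 8, flow now 8.
Augment Well→A→E→G→Ref: bottleneck 2, flow now 10.
Augment Well→B→C→F→Ref: bottleneck 5, flow now 15.
Augment Well→B→C→G→Ref: bottleneck 2, flow now 17.
Augment Well→B→D→F→Ref: bottleneck 1, flow now 18.
No augmenting path remains; maximum flow = 18.
In the residual graph, reachable from Well: {Well, A, B, C, D, E, F, G}.
Min-cut edges: F→Ref (14), G→Ref (4); capacity 14 + 4 = 18.
Cut capacity 23 exceeds the max flow 18, so it is not minimum.

No — its capacity is 23, but the minimum cut has capacity 18.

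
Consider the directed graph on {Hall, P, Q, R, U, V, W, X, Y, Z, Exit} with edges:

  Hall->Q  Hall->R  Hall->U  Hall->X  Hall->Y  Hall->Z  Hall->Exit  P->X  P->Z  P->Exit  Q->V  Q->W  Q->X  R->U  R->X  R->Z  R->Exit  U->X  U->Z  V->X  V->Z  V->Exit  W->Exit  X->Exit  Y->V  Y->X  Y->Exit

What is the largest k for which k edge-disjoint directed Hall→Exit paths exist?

Assign every edge capacity 1; by Menger, the answer equals the max flow.
Path Hall→Exit (+1); total 1.
Path Hall→R→Exit (+1); total 2.
Path Hall→X→Exit (+1); total 3.
Path Hall→Y→Exit (+1); total 4.
Path Hall→Q→V→Exit (+1); total 5.
No residual Hall→Exit path; max flow = 5.
Certifying cut of size 5: {Hall→Exit, Hall→Q, Hall→R, Hall→Y, X→Exit}.

5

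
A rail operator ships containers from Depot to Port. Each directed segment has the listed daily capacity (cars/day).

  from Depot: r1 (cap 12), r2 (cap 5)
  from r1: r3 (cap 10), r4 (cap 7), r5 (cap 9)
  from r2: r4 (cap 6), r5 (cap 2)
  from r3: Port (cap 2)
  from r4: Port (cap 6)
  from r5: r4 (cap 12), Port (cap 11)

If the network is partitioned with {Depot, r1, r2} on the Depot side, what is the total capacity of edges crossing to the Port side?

34

Edges leaving {Depot, r1, r2}: r1→r3 (10), r1→r4 (7), r1→r5 (9), r2→r4 (6), r2→r5 (2).
Cut capacity = 10 + 7 + 9 + 6 + 2 = 34.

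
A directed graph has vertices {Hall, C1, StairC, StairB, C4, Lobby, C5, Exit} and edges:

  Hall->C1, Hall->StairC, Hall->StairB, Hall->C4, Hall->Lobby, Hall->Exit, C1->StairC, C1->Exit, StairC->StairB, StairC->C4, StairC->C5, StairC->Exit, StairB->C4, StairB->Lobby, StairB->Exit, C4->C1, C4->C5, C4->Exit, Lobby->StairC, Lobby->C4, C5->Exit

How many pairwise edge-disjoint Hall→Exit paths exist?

6

Assign every edge capacity 1; by Menger, the answer equals the max flow.
Path Hall→Exit (+1); total 1.
Path Hall→C1→Exit (+1); total 2.
Path Hall→StairC→Exit (+1); total 3.
Path Hall→StairB→Exit (+1); total 4.
Path Hall→C4→Exit (+1); total 5.
Path Hall→Lobby→StairC→C5→Exit (+1); total 6.
No residual Hall→Exit path; max flow = 6.
Certifying cut of size 6: {Hall→C1, Hall→C4, Hall→Exit, Hall→Lobby, Hall→StairB, Hall→StairC}.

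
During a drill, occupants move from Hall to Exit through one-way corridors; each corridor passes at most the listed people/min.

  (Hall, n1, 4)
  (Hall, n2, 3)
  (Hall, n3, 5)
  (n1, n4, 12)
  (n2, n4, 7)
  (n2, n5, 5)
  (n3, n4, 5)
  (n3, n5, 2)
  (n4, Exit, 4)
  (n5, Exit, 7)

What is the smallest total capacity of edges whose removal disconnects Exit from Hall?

Augment Hall→n1→n4→Exit: bottleneck 4, flow now 4.
Augment Hall→n2→n5→Exit: bottleneck 3, flow now 7.
Augment Hall→n3→n5→Exit: bottleneck 2, flow now 9.
No augmenting path remains; maximum flow = 9.
By max-flow min-cut, the minimum cut capacity equals the max flow.
In the residual graph, reachable from Hall: {Hall, n1, n3, n4}.
Min-cut edges: Hall→n2 (3), n3→n5 (2), n4→Exit (4); capacity 3 + 2 + 4 = 9.

9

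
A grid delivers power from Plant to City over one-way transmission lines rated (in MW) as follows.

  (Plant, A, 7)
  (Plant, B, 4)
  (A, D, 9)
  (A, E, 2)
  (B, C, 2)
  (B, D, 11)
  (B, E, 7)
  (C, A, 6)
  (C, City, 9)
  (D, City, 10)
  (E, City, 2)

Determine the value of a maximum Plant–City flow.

Augment Plant→A→D→City: bottleneck 7, flow now 7.
Augment Plant→B→C→City: bottleneck 2, flow now 9.
Augment Plant→B→D→City: bottleneck 2, flow now 11.
No augmenting path remains; maximum flow = 11.
In the residual graph, reachable from Plant: {Plant}.
Min-cut edges: Plant→A (7), Plant→B (4); capacity 7 + 4 = 11.
This cut is saturated, so no flow can exceed 11.

11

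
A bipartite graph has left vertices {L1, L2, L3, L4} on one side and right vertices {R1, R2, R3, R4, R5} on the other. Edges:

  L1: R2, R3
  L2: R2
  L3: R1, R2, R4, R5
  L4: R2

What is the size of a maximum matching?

Unit-capacity flow: source→left, listed edges, right→sink; max matching = max flow.
Augmenting path L1→R2 (+1); matched 1.
Augmenting path L3→R1 (+1); matched 2.
Augmenting path L2→R2→L1→R3 (+1); matched 3.
No augmenting path remains; maximum matching = 3.
König certificate: {L1, L3, R2} is a vertex cover of size 3 (every listed pair touches it), so no matching can be larger.

3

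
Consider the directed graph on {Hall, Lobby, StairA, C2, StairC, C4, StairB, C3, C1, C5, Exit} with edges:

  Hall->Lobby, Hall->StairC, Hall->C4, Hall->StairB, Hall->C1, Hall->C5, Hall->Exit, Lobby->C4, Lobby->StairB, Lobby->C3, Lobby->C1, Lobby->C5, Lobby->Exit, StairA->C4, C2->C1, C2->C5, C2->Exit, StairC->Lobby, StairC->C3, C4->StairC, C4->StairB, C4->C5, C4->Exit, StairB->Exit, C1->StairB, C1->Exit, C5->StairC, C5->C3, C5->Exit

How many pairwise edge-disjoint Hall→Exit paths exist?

Assign every edge capacity 1; by Menger, the answer equals the max flow.
Path Hall→Exit (+1); total 1.
Path Hall→Lobby→Exit (+1); total 2.
Path Hall→C4→Exit (+1); total 3.
Path Hall→StairB→Exit (+1); total 4.
Path Hall→C1→Exit (+1); total 5.
Path Hall→C5→Exit (+1); total 6.
No residual Hall→Exit path; max flow = 6.
Certifying cut of size 6: {C1→Exit, C4→Exit, C5→Exit, Hall→Exit, Lobby→Exit, StairB→Exit}.

6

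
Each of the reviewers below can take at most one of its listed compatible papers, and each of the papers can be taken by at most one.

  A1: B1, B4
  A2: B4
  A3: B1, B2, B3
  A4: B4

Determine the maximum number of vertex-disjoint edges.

Unit-capacity flow: source→left, listed edges, right→sink; max matching = max flow.
Augmenting path A1→B1 (+1); matched 1.
Augmenting path A2→B4 (+1); matched 2.
Augmenting path A3→B2 (+1); matched 3.
No augmenting path remains; maximum matching = 3.
König certificate: {A1, A3, B4} is a vertex cover of size 3 (every listed pair touches it), so no matching can be larger.

3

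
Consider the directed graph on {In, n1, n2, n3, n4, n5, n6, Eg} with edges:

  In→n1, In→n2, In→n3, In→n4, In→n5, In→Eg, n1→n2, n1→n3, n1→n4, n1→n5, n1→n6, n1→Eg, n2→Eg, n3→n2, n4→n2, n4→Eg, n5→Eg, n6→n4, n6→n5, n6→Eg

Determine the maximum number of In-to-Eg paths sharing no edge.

Assign every edge capacity 1; by Menger, the answer equals the max flow.
Path In→Eg (+1); total 1.
Path In→n1→Eg (+1); total 2.
Path In→n2→Eg (+1); total 3.
Path In→n4→Eg (+1); total 4.
Path In→n5→Eg (+1); total 5.
No residual In→Eg path; max flow = 5.
Certifying cut of size 5: {In→Eg, In→n1, In→n4, In→n5, n2→Eg}.

5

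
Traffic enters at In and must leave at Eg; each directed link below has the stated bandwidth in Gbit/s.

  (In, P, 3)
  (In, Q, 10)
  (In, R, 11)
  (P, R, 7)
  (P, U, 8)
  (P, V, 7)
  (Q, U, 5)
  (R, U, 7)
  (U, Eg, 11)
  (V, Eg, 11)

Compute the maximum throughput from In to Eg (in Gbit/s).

14

Augment In→P→U→Eg: bottleneck 3, flow now 3.
Augment In→Q→U→Eg: bottleneck 5, flow now 8.
Augment In→R→U→Eg: bottleneck 3, flow now 11.
Augment In→R→U→P→V→Eg: bottleneck 3, flow now 14. (uses reverse residual edge)
No augmenting path remains; maximum flow = 14.
In the residual graph, reachable from In: {In, Q, R, U}.
Min-cut edges: In→P (3), U→Eg (11); capacity 3 + 11 = 14.
This cut is saturated, so no flow can exceed 14.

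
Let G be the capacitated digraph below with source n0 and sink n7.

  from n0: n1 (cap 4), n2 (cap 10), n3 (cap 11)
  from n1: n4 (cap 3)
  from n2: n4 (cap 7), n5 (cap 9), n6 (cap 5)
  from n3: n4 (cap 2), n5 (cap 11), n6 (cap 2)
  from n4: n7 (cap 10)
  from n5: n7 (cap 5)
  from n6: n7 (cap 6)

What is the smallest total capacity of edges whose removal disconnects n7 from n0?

21

Augment n0→n1→n4→n7: bottleneck 3, flow now 3.
Augment n0→n2→n4→n7: bottleneck 7, flow now 10.
Augment n0→n2→n5→n7: bottleneck 3, flow now 13.
Augment n0→n3→n5→n7: bottleneck 2, flow now 15.
Augment n0→n3→n6→n7: bottleneck 2, flow now 17.
Augment n0→n3→n4→n2→n6→n7: bottleneck 2, flow now 19. (uses reverse residual edge)
Augment n0→n3→n5→n2→n6→n7: bottleneck 2, flow now 21. (uses reverse residual edge)
No augmenting path remains; maximum flow = 21.
By max-flow min-cut, the minimum cut capacity equals the max flow.
In the residual graph, reachable from n0: {n0, n1, n2, n3, n4, n5, n6}.
Min-cut edges: n4→n7 (10), n5→n7 (5), n6→n7 (6); capacity 10 + 5 + 6 = 21.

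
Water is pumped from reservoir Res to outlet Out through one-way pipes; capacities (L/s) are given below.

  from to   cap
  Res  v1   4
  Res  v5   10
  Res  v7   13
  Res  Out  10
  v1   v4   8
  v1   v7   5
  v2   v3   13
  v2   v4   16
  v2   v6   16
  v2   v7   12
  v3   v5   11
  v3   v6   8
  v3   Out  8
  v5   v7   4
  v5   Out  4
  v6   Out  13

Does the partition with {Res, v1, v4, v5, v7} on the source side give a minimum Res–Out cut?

Given cut capacity: 10 + 4 = 14.
Augment Res→Out: bottleneck 10, flow now 10.
Augment Res→v5→Out: bottleneck 4, flow now 14.
No augmenting path remains; maximum flow = 14.
Cut capacity 14 equals the max flow, so it is a minimum cut.

Yes — it is a minimum cut (capacity 14).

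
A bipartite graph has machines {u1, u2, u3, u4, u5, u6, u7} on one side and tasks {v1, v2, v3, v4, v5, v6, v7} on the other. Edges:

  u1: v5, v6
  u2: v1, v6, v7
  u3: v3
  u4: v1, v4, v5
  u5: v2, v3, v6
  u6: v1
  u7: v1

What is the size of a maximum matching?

Unit-capacity flow: source→left, listed edges, right→sink; max matching = max flow.
Augmenting path u1→v5 (+1); matched 1.
Augmenting path u2→v1 (+1); matched 2.
Augmenting path u3→v3 (+1); matched 3.
Augmenting path u4→v4 (+1); matched 4.
Augmenting path u5→v2 (+1); matched 5.
Augmenting path u6→v1→u2→v6 (+1); matched 6.
No augmenting path remains; maximum matching = 6.
König certificate: {u1, u2, u3, u4, u5, v1} is a vertex cover of size 6 (every listed pair touches it), so no matching can be larger.

6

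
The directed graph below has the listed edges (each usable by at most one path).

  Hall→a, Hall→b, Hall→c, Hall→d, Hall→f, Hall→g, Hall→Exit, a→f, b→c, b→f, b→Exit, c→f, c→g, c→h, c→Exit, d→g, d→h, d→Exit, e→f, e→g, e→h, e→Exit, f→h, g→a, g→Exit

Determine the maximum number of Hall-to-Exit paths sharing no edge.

Assign every edge capacity 1; by Menger, the answer equals the max flow.
Path Hall→Exit (+1); total 1.
Path Hall→b→Exit (+1); total 2.
Path Hall→c→Exit (+1); total 3.
Path Hall→d→Exit (+1); total 4.
Path Hall→g→Exit (+1); total 5.
No residual Hall→Exit path; max flow = 5.
Certifying cut of size 5: {Hall→Exit, Hall→b, Hall→c, Hall→d, Hall→g}.

5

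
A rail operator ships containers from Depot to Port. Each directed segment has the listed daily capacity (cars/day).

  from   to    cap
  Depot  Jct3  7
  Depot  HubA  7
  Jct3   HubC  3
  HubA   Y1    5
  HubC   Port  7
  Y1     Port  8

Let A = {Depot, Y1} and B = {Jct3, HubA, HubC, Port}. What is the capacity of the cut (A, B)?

Edges leaving {Depot, Y1}: Depot→Jct3 (7), Depot→HubA (7), Y1→Port (8).
Cut capacity = 7 + 7 + 8 = 22.

22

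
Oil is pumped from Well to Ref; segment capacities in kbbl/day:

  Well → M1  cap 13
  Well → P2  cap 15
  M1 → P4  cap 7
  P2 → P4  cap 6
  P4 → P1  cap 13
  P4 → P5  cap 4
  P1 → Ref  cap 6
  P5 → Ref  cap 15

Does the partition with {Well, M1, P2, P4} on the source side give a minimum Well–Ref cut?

No — its capacity is 17, but the minimum cut has capacity 10.

Given cut capacity: 13 + 4 = 17.
Augment Well→M1→P4→P1→Ref: bottleneck 6, flow now 6.
Augment Well→M1→P4→P5→Ref: bottleneck 1, flow now 7.
Augment Well→P2→P4→P5→Ref: bottleneck 3, flow now 10.
No augmenting path remains; maximum flow = 10.
In the residual graph, reachable from Well: {Well, M1, P2, P4, P1}.
Min-cut edges: P4→P5 (4), P1→Ref (6); capacity 4 + 6 = 10.
Cut capacity 17 exceeds the max flow 10, so it is not minimum.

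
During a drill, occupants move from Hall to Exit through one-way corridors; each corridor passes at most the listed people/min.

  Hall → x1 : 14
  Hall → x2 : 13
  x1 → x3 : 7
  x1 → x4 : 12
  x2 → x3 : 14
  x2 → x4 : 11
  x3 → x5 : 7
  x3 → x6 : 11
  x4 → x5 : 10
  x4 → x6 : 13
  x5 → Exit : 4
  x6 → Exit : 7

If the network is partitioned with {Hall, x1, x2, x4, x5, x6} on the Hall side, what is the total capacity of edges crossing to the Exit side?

32

Edges leaving {Hall, x1, x2, x4, x5, x6}: x1→x3 (7), x2→x3 (14), x5→Exit (4), x6→Exit (7).
Cut capacity = 7 + 14 + 4 + 7 = 32.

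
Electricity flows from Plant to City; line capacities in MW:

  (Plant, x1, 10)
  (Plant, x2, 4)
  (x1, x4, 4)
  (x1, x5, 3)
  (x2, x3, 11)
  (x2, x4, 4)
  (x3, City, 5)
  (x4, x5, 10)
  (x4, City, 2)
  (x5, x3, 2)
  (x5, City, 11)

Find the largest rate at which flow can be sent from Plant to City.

Augment Plant→x1→x4→City: bottleneck 2, flow now 2.
Augment Plant→x1→x5→City: bottleneck 3, flow now 5.
Augment Plant→x2→x3→City: bottleneck 4, flow now 9.
Augment Plant→x1→x4→x5→City: bottleneck 2, flow now 11.
No augmenting path remains; maximum flow = 11.
In the residual graph, reachable from Plant: {Plant, x1}.
Min-cut edges: Plant→x2 (4), x1→x4 (4), x1→x5 (3); capacity 4 + 4 + 3 = 11.
This cut is saturated, so no flow can exceed 11.

11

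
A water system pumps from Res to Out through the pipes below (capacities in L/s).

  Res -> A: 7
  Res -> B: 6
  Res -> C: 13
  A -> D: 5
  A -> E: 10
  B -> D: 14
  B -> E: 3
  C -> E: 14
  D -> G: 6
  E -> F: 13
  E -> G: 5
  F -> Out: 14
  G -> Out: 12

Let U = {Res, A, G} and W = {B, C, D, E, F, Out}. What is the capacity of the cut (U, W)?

46

Edges leaving {Res, A, G}: Res→B (6), Res→C (13), A→D (5), A→E (10), G→Out (12).
Cut capacity = 6 + 13 + 5 + 10 + 12 = 46.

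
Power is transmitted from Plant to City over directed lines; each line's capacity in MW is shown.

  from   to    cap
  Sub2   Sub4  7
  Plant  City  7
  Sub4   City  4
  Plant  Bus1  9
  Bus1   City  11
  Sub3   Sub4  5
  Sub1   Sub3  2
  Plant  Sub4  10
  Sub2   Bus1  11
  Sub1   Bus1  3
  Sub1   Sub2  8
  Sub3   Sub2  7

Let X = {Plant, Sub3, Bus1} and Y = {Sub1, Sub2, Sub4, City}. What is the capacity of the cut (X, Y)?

40

Edges leaving {Plant, Sub3, Bus1}: Plant→Sub4 (10), Plant→City (7), Sub3→Sub2 (7), Sub3→Sub4 (5), Bus1→City (11).
Cut capacity = 10 + 7 + 7 + 5 + 11 = 40.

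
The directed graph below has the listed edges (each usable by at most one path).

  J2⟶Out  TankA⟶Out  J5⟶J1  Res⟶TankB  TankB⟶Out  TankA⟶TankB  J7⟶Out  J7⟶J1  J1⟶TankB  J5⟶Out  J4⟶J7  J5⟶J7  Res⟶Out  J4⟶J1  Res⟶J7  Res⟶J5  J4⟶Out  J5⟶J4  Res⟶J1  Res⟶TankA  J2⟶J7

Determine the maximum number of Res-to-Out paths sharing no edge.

Assign every edge capacity 1; by Menger, the answer equals the max flow.
Path Res→Out (+1); total 1.
Path Res→J5→Out (+1); total 2.
Path Res→TankA→Out (+1); total 3.
Path Res→J7→Out (+1); total 4.
Path Res→TankB→Out (+1); total 5.
No residual Res→Out path; max flow = 5.
Certifying cut of size 5: {Res→J5, Res→J7, Res→Out, Res→TankA, TankB→Out}.

5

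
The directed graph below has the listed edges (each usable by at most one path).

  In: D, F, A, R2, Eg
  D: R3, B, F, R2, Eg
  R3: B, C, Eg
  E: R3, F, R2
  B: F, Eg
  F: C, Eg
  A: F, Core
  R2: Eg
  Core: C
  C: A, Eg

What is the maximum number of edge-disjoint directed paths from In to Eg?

5

Assign every edge capacity 1; by Menger, the answer equals the max flow.
Path In→Eg (+1); total 1.
Path In→D→Eg (+1); total 2.
Path In→F→Eg (+1); total 3.
Path In→R2→Eg (+1); total 4.
Path In→A→F→C→Eg (+1); total 5.
No residual In→Eg path; max flow = 5.
Certifying cut of size 5: {In→A, In→D, In→Eg, In→F, In→R2}.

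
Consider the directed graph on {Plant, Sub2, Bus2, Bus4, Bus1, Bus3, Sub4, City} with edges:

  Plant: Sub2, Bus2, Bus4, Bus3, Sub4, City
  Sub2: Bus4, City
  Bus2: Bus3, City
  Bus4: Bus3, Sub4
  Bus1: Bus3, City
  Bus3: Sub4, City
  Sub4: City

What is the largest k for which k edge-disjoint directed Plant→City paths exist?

5

Assign every edge capacity 1; by Menger, the answer equals the max flow.
Path Plant→City (+1); total 1.
Path Plant→Sub2→City (+1); total 2.
Path Plant→Bus2→City (+1); total 3.
Path Plant→Bus3→City (+1); total 4.
Path Plant→Sub4→City (+1); total 5.
No residual Plant→City path; max flow = 5.
Certifying cut of size 5: {Bus3→City, Plant→Bus2, Plant→City, Plant→Sub2, Sub4→City}.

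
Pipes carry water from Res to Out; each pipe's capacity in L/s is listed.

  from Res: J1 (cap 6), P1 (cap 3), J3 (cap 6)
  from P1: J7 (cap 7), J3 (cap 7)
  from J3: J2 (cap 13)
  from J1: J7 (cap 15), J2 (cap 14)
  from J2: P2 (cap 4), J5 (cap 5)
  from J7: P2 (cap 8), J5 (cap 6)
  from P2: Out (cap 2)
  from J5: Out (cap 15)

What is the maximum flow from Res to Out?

13

Augment Res→P1→J7→P2→Out: bottleneck 2, flow now 2.
Augment Res→P1→J7→J5→Out: bottleneck 1, flow now 3.
Augment Res→J3→J2→J5→Out: bottleneck 5, flow now 8.
Augment Res→J1→J7→J5→Out: bottleneck 5, flow now 13.
No augmenting path remains; maximum flow = 13.
In the residual graph, reachable from Res: {Res, P1, J3, J1, J2, J7, P2}.
Min-cut edges: J2→J5 (5), J7→J5 (6), P2→Out (2); capacity 5 + 6 + 2 = 13.
This cut is saturated, so no flow can exceed 13.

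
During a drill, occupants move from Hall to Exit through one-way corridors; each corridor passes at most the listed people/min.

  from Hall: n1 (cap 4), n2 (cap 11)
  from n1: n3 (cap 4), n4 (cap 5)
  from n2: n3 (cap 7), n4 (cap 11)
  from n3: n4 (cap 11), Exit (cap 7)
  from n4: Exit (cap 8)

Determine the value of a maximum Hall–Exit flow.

Augment Hall→n1→n3→Exit: bottleneck 4, flow now 4.
Augment Hall→n2→n3→Exit: bottleneck 3, flow now 7.
Augment Hall→n2→n4→Exit: bottleneck 8, flow now 15.
No augmenting path remains; maximum flow = 15.
In the residual graph, reachable from Hall: {Hall}.
Min-cut edges: Hall→n1 (4), Hall→n2 (11); capacity 4 + 11 = 15.
This cut is saturated, so no flow can exceed 15.

15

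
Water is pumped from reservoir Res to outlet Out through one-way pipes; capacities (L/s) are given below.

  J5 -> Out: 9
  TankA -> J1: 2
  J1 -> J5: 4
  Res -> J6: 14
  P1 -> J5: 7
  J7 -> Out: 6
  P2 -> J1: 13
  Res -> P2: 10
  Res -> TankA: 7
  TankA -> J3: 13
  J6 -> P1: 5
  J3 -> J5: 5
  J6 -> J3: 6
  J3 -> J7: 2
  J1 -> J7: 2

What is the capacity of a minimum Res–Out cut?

Augment Res→P2→J1→J7→Out: bottleneck 2, flow now 2.
Augment Res→P2→J1→J5→Out: bottleneck 4, flow now 6.
Augment Res→TankA→J3→J7→Out: bottleneck 2, flow now 8.
Augment Res→TankA→J3→J5→Out: bottleneck 5, flow now 13.
No augmenting path remains; maximum flow = 13.
By max-flow min-cut, the minimum cut capacity equals the max flow.
In the residual graph, reachable from Res: {Res, P2, TankA, J6, J3, P1, J1, J5}.
Min-cut edges: J3→J7 (2), J1→J7 (2), J5→Out (9); capacity 2 + 2 + 9 = 13.

13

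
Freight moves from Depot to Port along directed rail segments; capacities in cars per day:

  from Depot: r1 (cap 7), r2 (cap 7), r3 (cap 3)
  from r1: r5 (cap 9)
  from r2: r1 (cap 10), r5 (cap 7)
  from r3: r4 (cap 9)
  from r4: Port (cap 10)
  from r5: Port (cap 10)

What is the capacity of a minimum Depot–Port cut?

Augment Depot→r1→r5→Port: bottleneck 7, flow now 7.
Augment Depot→r2→r5→Port: bottleneck 3, flow now 10.
Augment Depot→r3→r4→Port: bottleneck 3, flow now 13.
No augmenting path remains; maximum flow = 13.
By max-flow min-cut, the minimum cut capacity equals the max flow.
In the residual graph, reachable from Depot: {Depot, r1, r2, r5}.
Min-cut edges: Depot→r3 (3), r5→Port (10); capacity 3 + 10 = 13.

13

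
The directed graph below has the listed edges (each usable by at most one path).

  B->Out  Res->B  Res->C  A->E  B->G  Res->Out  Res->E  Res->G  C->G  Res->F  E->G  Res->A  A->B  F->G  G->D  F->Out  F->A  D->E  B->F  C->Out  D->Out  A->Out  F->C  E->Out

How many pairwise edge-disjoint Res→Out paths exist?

Assign every edge capacity 1; by Menger, the answer equals the max flow.
Path Res→Out (+1); total 1.
Path Res→A→Out (+1); total 2.
Path Res→B→Out (+1); total 3.
Path Res→C→Out (+1); total 4.
Path Res→E→Out (+1); total 5.
Path Res→F→Out (+1); total 6.
Path Res→G→D→Out (+1); total 7.
No residual Res→Out path; max flow = 7.
Certifying cut of size 7: {Res→A, Res→B, Res→C, Res→E, Res→F, Res→G, Res→Out}.

7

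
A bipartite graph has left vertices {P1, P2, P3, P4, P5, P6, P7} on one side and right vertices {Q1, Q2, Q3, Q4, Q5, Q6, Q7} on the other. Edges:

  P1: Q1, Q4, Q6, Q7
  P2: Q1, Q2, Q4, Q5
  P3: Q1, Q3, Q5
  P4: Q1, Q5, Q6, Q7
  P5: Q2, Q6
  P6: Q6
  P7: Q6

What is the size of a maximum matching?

Unit-capacity flow: source→left, listed edges, right→sink; max matching = max flow.
Augmenting path P1→Q1 (+1); matched 1.
Augmenting path P2→Q2 (+1); matched 2.
Augmenting path P3→Q3 (+1); matched 3.
Augmenting path P4→Q5 (+1); matched 4.
Augmenting path P5→Q6 (+1); matched 5.
Augmenting path P6→Q6→P5→Q2→P2→Q4 (+1); matched 6.
No augmenting path remains; maximum matching = 6.
König certificate: {P1, P2, P3, P4, P5, Q6} is a vertex cover of size 6 (every listed pair touches it), so no matching can be larger.

6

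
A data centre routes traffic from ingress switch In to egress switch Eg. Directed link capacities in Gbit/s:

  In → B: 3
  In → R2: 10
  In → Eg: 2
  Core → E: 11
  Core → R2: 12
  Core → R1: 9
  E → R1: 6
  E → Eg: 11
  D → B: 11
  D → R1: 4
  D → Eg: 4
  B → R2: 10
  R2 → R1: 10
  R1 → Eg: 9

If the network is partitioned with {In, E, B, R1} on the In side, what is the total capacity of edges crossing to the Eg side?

42

Edges leaving {In, E, B, R1}: In→R2 (10), In→Eg (2), E→Eg (11), B→R2 (10), R1→Eg (9).
Cut capacity = 10 + 2 + 11 + 10 + 9 = 42.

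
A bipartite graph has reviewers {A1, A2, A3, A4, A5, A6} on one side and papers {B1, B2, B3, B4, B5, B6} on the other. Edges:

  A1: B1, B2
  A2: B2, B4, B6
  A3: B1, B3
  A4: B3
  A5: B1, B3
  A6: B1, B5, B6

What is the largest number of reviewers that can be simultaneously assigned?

5

Unit-capacity flow: source→left, listed edges, right→sink; max matching = max flow.
Augmenting path A1→B1 (+1); matched 1.
Augmenting path A2→B2 (+1); matched 2.
Augmenting path A3→B3 (+1); matched 3.
Augmenting path A6→B5 (+1); matched 4.
Augmenting path A5→B1→A1→B2→A2→B4 (+1); matched 5.
No augmenting path remains; maximum matching = 5.
König certificate: {A1, A2, A6, B1, B3} is a vertex cover of size 5 (every listed pair touches it), so no matching can be larger.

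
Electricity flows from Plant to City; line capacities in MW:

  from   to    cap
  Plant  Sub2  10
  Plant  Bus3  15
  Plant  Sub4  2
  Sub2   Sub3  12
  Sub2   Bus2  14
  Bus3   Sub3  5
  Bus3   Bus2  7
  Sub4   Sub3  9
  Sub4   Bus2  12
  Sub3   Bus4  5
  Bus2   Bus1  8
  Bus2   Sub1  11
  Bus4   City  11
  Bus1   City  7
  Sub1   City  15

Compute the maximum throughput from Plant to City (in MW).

23

Augment Plant→Sub2→Sub3→Bus4→City: bottleneck 5, flow now 5.
Augment Plant→Sub2→Bus2→Bus1→City: bottleneck 5, flow now 10.
Augment Plant→Bus3→Bus2→Bus1→City: bottleneck 2, flow now 12.
Augment Plant→Bus3→Bus2→Sub1→City: bottleneck 5, flow now 17.
Augment Plant→Sub4→Bus2→Sub1→City: bottleneck 2, flow now 19.
Augment Plant→Bus3→Sub3→Sub2→Bus2→Sub1→City: bottleneck 4, flow now 23. (uses reverse residual edge)
No augmenting path remains; maximum flow = 23.
In the residual graph, reachable from Plant: {Plant, Sub2, Bus3, Sub4, Sub3, Bus2, Bus1}.
Min-cut edges: Sub3→Bus4 (5), Bus2→Sub1 (11), Bus1→City (7); capacity 5 + 11 + 7 = 23.
This cut is saturated, so no flow can exceed 23.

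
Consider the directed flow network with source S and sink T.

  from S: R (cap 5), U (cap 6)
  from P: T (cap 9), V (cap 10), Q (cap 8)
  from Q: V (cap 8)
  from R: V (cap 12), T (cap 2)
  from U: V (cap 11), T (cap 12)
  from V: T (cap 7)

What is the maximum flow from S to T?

Augment S→R→T: bottleneck 2, flow now 2.
Augment S→U→T: bottleneck 6, flow now 8.
Augment S→R→V→T: bottleneck 3, flow now 11.
No augmenting path remains; maximum flow = 11.
In the residual graph, reachable from S: {S}.
Min-cut edges: S→R (5), S→U (6); capacity 5 + 6 = 11.
This cut is saturated, so no flow can exceed 11.

11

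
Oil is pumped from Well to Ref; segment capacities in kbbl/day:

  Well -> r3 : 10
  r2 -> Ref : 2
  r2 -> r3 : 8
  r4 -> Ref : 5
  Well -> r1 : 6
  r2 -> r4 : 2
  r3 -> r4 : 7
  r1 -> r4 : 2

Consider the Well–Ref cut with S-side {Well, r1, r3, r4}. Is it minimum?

Yes — it is a minimum cut (capacity 5).

Given cut capacity: 5 = 5.
Augment Well→r1→r4→Ref: bottleneck 2, flow now 2.
Augment Well→r3→r4→Ref: bottleneck 3, flow now 5.
No augmenting path remains; maximum flow = 5.
Cut capacity 5 equals the max flow, so it is a minimum cut.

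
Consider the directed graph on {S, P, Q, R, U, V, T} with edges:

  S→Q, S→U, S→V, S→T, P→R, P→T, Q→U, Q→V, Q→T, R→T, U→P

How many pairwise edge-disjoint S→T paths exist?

Assign every edge capacity 1; by Menger, the answer equals the max flow.
Path S→T (+1); total 1.
Path S→Q→T (+1); total 2.
Path S→U→P→T (+1); total 3.
No residual S→T path; max flow = 3.
Certifying cut of size 3: {S→Q, S→T, S→U}.

3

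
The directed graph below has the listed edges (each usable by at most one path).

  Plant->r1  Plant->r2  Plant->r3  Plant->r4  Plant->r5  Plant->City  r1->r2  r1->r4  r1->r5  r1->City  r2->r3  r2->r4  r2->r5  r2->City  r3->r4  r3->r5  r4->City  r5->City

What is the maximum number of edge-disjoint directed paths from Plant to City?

Assign every edge capacity 1; by Menger, the answer equals the max flow.
Path Plant→City (+1); total 1.
Path Plant→r1→City (+1); total 2.
Path Plant→r2→City (+1); total 3.
Path Plant→r4→City (+1); total 4.
Path Plant→r5→City (+1); total 5.
No residual Plant→City path; max flow = 5.
Certifying cut of size 5: {Plant→City, Plant→r1, Plant→r2, r4→City, r5→City}.

5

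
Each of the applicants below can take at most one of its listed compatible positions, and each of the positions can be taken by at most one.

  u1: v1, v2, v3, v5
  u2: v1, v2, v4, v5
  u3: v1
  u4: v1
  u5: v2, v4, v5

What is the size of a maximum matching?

4

Unit-capacity flow: source→left, listed edges, right→sink; max matching = max flow.
Augmenting path u1→v1 (+1); matched 1.
Augmenting path u2→v2 (+1); matched 2.
Augmenting path u5→v4 (+1); matched 3.
Augmenting path u3→v1→u1→v3 (+1); matched 4.
No augmenting path remains; maximum matching = 4.
König certificate: {u1, u2, u5, v1} is a vertex cover of size 4 (every listed pair touches it), so no matching can be larger.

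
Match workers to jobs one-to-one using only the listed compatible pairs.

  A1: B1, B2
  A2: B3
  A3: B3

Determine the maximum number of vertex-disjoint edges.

2

Unit-capacity flow: source→left, listed edges, right→sink; max matching = max flow.
Augmenting path A1→B1 (+1); matched 1.
Augmenting path A2→B3 (+1); matched 2.
No augmenting path remains; maximum matching = 2.
König certificate: {A1, B3} is a vertex cover of size 2 (every listed pair touches it), so no matching can be larger.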